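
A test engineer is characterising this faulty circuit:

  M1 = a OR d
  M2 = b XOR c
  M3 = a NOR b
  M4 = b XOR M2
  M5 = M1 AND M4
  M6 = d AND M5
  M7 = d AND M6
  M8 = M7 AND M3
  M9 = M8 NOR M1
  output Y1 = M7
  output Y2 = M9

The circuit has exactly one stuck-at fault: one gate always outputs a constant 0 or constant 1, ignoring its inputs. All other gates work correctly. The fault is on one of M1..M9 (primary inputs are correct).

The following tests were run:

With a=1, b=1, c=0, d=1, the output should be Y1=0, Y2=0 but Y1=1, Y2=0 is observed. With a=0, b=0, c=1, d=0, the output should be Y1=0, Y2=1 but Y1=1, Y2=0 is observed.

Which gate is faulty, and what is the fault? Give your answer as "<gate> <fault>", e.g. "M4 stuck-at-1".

M7 stuck-at-1

Fault-free values for test 1 (a=1, b=1, c=0, d=1): M1=1, M2=1, M3=0, M4=0, M5=0, M6=0, M7=0, M8=0, M9=0, giving Y1=0, Y2=0. Observed Y1=1, Y2=0.
Test 1: faults giving observed Y1=1, Y2=0 are {M2 stuck-at-0, M4 stuck-at-1, M5 stuck-at-1, M6 stuck-at-1, M7 stuck-at-1}.
Test 2 (a=0, b=0, c=1, d=0): fault-free M1=0, M2=1, M3=1, M4=1, M5=0, M6=0, M7=0, M8=0, M9=1 → Y1=0, Y2=1; observed Y1=1, Y2=0. Eliminates M2 stuck-at-0, M4 stuck-at-1, M5 stuck-at-1, M6 stuck-at-1.
Only M7 stuck-at-1 is consistent with every test.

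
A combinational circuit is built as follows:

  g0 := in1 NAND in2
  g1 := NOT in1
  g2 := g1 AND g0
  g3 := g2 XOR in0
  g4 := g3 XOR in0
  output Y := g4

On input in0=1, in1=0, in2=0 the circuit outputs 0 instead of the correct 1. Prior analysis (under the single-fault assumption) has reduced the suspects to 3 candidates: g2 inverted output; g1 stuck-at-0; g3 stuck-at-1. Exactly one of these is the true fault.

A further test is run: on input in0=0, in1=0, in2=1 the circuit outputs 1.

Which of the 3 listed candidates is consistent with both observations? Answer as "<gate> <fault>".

g3 stuck-at-1

Evaluate each candidate on input in0=0, in1=0, in2=1:
  g2 inverted output: g0=1, g1=1, g2=0 [inverted output], g3=0, g4=0 → 0 — eliminated
  g1 stuck-at-0: g0=1, g1=0 [stuck-at-0], g2=0, g3=0, g4=0 → 0 — eliminated
  g3 stuck-at-1: g0=1, g1=1, g2=1, g3=1 [stuck-at-1], g4=1 → 1 — matches
Only g3 stuck-at-1 reproduces the observed 1.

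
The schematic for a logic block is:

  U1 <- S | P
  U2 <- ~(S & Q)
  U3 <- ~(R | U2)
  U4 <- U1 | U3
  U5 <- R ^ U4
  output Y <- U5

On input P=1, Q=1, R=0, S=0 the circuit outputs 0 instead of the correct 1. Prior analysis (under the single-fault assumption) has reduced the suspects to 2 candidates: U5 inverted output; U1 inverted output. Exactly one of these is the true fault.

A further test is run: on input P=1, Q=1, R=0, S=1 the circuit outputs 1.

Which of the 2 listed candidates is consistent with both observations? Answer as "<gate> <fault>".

U1 inverted output

Evaluate each candidate on input P=1, Q=1, R=0, S=1:
  U5 inverted output: U1=1, U2=0, U3=1, U4=1, U5=0 [inverted output] → 0 — eliminated
  U1 inverted output: U1=0 [inverted output], U2=0, U3=1, U4=1, U5=1 → 1 — matches
Only U1 inverted output reproduces the observed 1.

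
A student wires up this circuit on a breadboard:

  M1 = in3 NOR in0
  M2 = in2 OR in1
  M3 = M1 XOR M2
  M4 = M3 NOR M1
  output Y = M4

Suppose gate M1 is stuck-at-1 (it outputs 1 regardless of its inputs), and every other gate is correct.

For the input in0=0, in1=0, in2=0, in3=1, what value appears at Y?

0

Propagate with M1 forced: M1=1 [stuck-at-1], M2=0, M3=1, M4=0.
So Y = 0. (Without the fault it would be 1.)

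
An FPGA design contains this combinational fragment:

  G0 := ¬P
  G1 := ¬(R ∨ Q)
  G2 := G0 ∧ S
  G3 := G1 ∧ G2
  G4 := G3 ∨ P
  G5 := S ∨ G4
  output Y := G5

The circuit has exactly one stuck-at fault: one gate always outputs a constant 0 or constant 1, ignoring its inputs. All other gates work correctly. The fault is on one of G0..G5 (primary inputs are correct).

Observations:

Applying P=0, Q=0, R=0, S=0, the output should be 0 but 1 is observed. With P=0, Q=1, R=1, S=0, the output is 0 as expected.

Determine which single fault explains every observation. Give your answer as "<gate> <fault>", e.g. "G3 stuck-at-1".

G2 stuck-at-1

Fault-free values for test 1 (P=0, Q=0, R=0, S=0): G0=1, G1=1, G2=0, G3=0, G4=0, G5=0, giving Y=0. Observed 1.
Test 1: faults giving observed 1 are {G2 stuck-at-1, G3 stuck-at-1, G4 stuck-at-1, G5 stuck-at-1}.
Test 2 (P=0, Q=1, R=1, S=0): fault-free G0=1, G1=0, G2=0, G3=0, G4=0, G5=0 → 0; observed 0. Eliminates G3 stuck-at-1, G4 stuck-at-1, G5 stuck-at-1.
Only G2 stuck-at-1 is consistent with every test.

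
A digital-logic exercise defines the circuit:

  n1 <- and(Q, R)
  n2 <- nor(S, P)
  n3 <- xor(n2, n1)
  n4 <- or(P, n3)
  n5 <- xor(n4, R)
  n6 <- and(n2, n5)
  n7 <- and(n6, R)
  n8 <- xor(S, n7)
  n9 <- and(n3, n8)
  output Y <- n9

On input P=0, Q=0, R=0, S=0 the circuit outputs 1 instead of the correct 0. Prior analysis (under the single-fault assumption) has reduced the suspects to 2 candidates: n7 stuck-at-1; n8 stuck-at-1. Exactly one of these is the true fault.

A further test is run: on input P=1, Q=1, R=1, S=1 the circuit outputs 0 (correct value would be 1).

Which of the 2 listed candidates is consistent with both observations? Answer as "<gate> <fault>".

Evaluate each candidate on input P=1, Q=1, R=1, S=1:
  n7 stuck-at-1: n1=1, n2=0, n3=1, n4=1, n5=0, n6=0, n7=1 [stuck-at-1], n8=0, n9=0 → 0 — matches
  n8 stuck-at-1: n1=1, n2=0, n3=1, n4=1, n5=0, n6=0, n7=0, n8=1 [stuck-at-1], n9=1 → 1 — eliminated
Only n7 stuck-at-1 reproduces the observed 0.

n7 stuck-at-1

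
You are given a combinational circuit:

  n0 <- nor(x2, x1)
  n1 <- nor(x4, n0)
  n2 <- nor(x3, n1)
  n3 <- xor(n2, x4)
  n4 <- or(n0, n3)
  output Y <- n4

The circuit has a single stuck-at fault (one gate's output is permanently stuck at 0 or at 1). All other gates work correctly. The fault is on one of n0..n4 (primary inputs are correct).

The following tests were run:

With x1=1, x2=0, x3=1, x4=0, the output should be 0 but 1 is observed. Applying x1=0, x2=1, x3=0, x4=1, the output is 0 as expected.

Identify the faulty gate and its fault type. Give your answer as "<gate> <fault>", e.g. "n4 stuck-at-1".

n2 stuck-at-1

Fault-free values for test 1 (x1=1, x2=0, x3=1, x4=0): n0=0, n1=1, n2=0, n3=0, n4=0, giving Y=0. Observed 1.
Test 1: faults giving observed 1 are {n0 stuck-at-1, n2 stuck-at-1, n3 stuck-at-1, n4 stuck-at-1}.
Test 2 (x1=0, x2=1, x3=0, x4=1): fault-free n0=0, n1=0, n2=1, n3=0, n4=0 → 0; observed 0. Eliminates n0 stuck-at-1, n3 stuck-at-1, n4 stuck-at-1.
Only n2 stuck-at-1 is consistent with every test.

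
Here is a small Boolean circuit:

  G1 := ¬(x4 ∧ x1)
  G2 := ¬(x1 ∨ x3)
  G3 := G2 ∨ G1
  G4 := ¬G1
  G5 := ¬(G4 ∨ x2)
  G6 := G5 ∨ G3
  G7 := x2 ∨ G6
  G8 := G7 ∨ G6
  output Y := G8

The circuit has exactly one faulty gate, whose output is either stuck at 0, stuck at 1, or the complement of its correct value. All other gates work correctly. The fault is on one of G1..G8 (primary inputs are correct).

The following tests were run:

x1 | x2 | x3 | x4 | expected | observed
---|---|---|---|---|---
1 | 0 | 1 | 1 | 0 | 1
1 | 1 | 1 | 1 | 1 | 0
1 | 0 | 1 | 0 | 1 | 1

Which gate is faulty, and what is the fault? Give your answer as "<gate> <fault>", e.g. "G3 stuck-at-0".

Fault-free values for test 1 (x1=1, x2=0, x3=1, x4=1): G1=0, G2=0, G3=0, G4=1, G5=0, G6=0, G7=0, G8=0, giving Y=0. Observed 1.
Test 1: faults giving observed 1 are {G1 stuck-at-1, G1 inverted output, G2 stuck-at-1, G2 inverted output, G3 stuck-at-1, G3 inverted output, G4 stuck-at-0, G4 inverted output, G5 stuck-at-1, G5 inverted output, G6 stuck-at-1, G6 inverted output, G7 stuck-at-1, G7 inverted output, G8 stuck-at-1, G8 inverted output}.
Test 2 (x1=1, x2=1, x3=1, x4=1): fault-free G1=0, G2=0, G3=0, G4=1, G5=0, G6=0, G7=1, G8=1 → 1; observed 0. Eliminates G1 stuck-at-1, G1 inverted output, G2 stuck-at-1, G2 inverted output, G3 stuck-at-1, G3 inverted output, G4 stuck-at-0, G4 inverted output, G5 stuck-at-1, G5 inverted output, G6 stuck-at-1, G6 inverted output, G7 stuck-at-1, G8 stuck-at-1.
Test 3 (x1=1, x2=0, x3=1, x4=0): fault-free G1=1, G2=0, G3=1, G4=0, G5=1, G6=1, G7=1, G8=1 → 1; observed 1. Eliminates G8 inverted output.
Only G7 inverted output is consistent with every test.

G7 inverted output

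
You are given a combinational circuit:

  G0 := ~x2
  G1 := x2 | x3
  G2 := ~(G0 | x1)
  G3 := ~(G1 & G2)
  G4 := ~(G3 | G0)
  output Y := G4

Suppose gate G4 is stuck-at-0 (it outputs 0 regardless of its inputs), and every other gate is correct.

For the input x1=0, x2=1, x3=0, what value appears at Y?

Propagate with G4 forced: G0=0, G1=1, G2=1, G3=0, G4=0 [stuck-at-0].
So Y = 0. (Without the fault it would be 1.)

0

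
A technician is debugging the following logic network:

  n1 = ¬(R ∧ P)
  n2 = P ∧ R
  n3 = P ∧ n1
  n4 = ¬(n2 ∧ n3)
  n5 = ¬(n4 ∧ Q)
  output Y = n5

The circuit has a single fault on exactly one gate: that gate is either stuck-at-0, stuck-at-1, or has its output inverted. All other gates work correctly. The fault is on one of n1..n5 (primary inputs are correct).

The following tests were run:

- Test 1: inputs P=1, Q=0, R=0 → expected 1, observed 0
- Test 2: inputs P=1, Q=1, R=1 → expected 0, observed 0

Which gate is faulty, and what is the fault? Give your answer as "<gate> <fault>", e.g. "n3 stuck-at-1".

Fault-free values for test 1 (P=1, Q=0, R=0): n1=1, n2=0, n3=1, n4=1, n5=1, giving Y=1. Observed 0.
Test 1: faults giving observed 0 are {n5 stuck-at-0, n5 inverted output}.
Test 2 (P=1, Q=1, R=1): fault-free n1=0, n2=1, n3=0, n4=1, n5=0 → 0; observed 0. Eliminates n5 inverted output.
Only n5 stuck-at-0 is consistent with every test.

n5 stuck-at-0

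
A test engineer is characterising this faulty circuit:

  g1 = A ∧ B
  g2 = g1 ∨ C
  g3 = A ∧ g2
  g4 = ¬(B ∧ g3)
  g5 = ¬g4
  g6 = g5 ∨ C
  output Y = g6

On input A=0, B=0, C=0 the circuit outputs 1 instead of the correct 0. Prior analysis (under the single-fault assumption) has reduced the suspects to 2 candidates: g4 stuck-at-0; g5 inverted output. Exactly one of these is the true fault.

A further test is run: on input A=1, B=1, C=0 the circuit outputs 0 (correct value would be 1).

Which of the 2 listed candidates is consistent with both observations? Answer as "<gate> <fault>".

g5 inverted output

Evaluate each candidate on input A=1, B=1, C=0:
  g4 stuck-at-0: g1=1, g2=1, g3=1, g4=0 [stuck-at-0], g5=1, g6=1 → 1 — eliminated
  g5 inverted output: g1=1, g2=1, g3=1, g4=0, g5=0 [inverted output], g6=0 → 0 — matches
Only g5 inverted output reproduces the observed 0.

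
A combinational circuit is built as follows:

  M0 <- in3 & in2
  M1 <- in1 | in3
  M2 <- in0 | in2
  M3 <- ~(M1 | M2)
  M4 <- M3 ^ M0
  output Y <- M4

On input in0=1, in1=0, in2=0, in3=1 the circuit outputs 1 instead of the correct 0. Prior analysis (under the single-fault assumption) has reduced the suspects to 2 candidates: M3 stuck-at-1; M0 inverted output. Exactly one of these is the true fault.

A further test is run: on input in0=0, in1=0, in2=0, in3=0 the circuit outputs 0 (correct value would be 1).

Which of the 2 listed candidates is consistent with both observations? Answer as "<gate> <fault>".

M0 inverted output

Evaluate each candidate on input in0=0, in1=0, in2=0, in3=0:
  M3 stuck-at-1: M0=0, M1=0, M2=0, M3=1 [stuck-at-1], M4=1 → 1 — eliminated
  M0 inverted output: M0=1 [inverted output], M1=0, M2=0, M3=1, M4=0 → 0 — matches
Only M0 inverted output reproduces the observed 0.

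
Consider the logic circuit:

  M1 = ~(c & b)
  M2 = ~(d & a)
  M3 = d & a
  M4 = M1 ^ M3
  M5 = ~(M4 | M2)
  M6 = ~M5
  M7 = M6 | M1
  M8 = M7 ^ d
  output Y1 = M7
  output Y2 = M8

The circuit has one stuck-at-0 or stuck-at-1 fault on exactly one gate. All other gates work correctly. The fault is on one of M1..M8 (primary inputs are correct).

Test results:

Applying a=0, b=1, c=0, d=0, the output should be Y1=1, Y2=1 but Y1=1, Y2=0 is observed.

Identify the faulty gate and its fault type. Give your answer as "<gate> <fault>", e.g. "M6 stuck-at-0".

M8 stuck-at-0

Fault-free values for test 1 (a=0, b=1, c=0, d=0): M1=1, M2=1, M3=0, M4=1, M5=0, M6=1, M7=1, M8=1, giving Y1=1, Y2=1. Observed Y1=1, Y2=0.
Test 1: faults giving observed Y1=1, Y2=0 are {M8 stuck-at-0}.
Only M8 stuck-at-0 is consistent with every test.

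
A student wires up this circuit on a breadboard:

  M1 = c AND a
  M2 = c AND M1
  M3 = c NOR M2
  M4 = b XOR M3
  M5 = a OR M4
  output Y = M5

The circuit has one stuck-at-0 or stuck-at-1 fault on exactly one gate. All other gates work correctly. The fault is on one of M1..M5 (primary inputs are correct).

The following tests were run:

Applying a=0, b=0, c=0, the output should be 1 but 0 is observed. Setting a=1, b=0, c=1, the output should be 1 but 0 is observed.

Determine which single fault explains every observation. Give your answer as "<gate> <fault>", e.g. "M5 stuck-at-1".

M5 stuck-at-0

Fault-free values for test 1 (a=0, b=0, c=0): M1=0, M2=0, M3=1, M4=1, M5=1, giving Y=1. Observed 0.
Test 1: faults giving observed 0 are {M2 stuck-at-1, M3 stuck-at-0, M4 stuck-at-0, M5 stuck-at-0}.
Test 2 (a=1, b=0, c=1): fault-free M1=1, M2=1, M3=0, M4=0, M5=1 → 1; observed 0. Eliminates M2 stuck-at-1, M3 stuck-at-0, M4 stuck-at-0.
Only M5 stuck-at-0 is consistent with every test.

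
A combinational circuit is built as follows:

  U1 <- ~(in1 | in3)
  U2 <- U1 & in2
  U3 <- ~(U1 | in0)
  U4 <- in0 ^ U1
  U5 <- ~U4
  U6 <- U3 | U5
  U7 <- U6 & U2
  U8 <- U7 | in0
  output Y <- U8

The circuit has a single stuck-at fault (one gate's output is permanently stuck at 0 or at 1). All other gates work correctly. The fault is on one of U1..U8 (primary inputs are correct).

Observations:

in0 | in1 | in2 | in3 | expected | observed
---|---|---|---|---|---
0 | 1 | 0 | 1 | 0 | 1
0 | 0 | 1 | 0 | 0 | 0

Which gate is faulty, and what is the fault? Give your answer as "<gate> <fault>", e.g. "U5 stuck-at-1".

Fault-free values for test 1 (in0=0, in1=1, in2=0, in3=1): U1=0, U2=0, U3=1, U4=0, U5=1, U6=1, U7=0, U8=0, giving Y=0. Observed 1.
Test 1: faults giving observed 1 are {U2 stuck-at-1, U7 stuck-at-1, U8 stuck-at-1}.
Test 2 (in0=0, in1=0, in2=1, in3=0): fault-free U1=1, U2=1, U3=0, U4=1, U5=0, U6=0, U7=0, U8=0 → 0; observed 0. Eliminates U7 stuck-at-1, U8 stuck-at-1.
Only U2 stuck-at-1 is consistent with every test.

U2 stuck-at-1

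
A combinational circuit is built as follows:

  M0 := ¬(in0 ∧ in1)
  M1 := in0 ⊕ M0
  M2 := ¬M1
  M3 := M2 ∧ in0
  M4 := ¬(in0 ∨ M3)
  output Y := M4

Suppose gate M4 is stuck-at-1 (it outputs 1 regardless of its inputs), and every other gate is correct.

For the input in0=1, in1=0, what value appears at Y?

1

Propagate with M4 forced: M0=1, M1=0, M2=1, M3=1, M4=1 [stuck-at-1].
So Y = 1. (Without the fault it would be 0.)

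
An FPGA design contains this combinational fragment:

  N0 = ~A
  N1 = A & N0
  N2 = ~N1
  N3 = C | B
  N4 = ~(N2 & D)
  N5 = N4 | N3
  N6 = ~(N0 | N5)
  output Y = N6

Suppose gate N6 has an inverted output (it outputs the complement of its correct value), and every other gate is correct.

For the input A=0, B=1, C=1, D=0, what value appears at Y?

1

Propagate with N6 forced: N0=1, N1=0, N2=1, N3=1, N4=1, N5=1, N6=1 [inverted output].
So Y = 1. (Without the fault it would be 0.)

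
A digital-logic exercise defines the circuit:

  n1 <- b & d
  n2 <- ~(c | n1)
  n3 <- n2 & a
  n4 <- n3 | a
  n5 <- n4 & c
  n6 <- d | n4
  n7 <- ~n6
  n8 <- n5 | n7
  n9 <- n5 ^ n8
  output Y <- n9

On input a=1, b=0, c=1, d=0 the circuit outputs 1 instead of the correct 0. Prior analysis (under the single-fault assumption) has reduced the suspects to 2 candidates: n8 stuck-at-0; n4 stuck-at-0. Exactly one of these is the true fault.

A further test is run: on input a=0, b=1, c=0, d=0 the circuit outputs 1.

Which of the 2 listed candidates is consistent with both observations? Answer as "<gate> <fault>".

Evaluate each candidate on input a=0, b=1, c=0, d=0:
  n8 stuck-at-0: n1=0, n2=1, n3=0, n4=0, n5=0, n6=0, n7=1, n8=0 [stuck-at-0], n9=0 → 0 — eliminated
  n4 stuck-at-0: n1=0, n2=1, n3=0, n4=0 [stuck-at-0], n5=0, n6=0, n7=1, n8=1, n9=1 → 1 — matches
Only n4 stuck-at-0 reproduces the observed 1.

n4 stuck-at-0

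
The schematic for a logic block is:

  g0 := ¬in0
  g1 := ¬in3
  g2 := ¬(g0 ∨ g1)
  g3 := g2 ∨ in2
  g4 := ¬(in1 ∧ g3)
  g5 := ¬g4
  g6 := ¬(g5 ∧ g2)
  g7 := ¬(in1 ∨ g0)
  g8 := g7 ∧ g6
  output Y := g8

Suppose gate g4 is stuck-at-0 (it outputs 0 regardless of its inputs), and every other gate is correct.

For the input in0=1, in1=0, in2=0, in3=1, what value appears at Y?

Propagate with g4 forced: g0=0, g1=0, g2=1, g3=1, g4=0 [stuck-at-0], g5=1, g6=0, g7=1, g8=0.
So Y = 0. (Without the fault it would be 1.)

0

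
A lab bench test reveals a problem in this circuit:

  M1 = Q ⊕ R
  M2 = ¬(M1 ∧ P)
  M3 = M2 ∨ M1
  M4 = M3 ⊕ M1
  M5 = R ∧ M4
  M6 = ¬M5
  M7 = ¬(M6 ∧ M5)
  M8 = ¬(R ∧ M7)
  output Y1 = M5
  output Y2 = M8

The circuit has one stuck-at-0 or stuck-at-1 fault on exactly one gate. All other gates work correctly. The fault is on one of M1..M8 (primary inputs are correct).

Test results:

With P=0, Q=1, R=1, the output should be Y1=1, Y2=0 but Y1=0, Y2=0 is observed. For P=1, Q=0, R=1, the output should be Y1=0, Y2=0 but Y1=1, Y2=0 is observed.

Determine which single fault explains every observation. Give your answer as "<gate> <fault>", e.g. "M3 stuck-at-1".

M3 stuck-at-0

Fault-free values for test 1 (P=0, Q=1, R=1): M1=0, M2=1, M3=1, M4=1, M5=1, M6=0, M7=1, M8=0, giving Y1=1, Y2=0. Observed Y1=0, Y2=0.
Test 1: faults giving observed Y1=0, Y2=0 are {M1 stuck-at-1, M2 stuck-at-0, M3 stuck-at-0, M4 stuck-at-0, M5 stuck-at-0}.
Test 2 (P=1, Q=0, R=1): fault-free M1=1, M2=0, M3=1, M4=0, M5=0, M6=1, M7=1, M8=0 → Y1=0, Y2=0; observed Y1=1, Y2=0. Eliminates M1 stuck-at-1, M2 stuck-at-0, M4 stuck-at-0, M5 stuck-at-0.
Only M3 stuck-at-0 is consistent with every test.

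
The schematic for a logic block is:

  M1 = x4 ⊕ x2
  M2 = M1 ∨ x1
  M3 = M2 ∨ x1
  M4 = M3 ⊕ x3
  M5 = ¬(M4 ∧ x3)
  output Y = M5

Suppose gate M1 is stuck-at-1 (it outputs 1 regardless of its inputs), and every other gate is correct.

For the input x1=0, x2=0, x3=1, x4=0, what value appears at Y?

Propagate with M1 forced: M1=1 [stuck-at-1], M2=1, M3=1, M4=0, M5=1.
So Y = 1. (Without the fault it would be 0.)

1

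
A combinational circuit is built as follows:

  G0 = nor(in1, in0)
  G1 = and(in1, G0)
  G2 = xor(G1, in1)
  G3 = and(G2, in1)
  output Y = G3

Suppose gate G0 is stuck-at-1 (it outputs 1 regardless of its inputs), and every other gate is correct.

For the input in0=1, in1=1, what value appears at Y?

0

Propagate with G0 forced: G0=1 [stuck-at-1], G1=1, G2=0, G3=0.
So Y = 0. (Without the fault it would be 1.)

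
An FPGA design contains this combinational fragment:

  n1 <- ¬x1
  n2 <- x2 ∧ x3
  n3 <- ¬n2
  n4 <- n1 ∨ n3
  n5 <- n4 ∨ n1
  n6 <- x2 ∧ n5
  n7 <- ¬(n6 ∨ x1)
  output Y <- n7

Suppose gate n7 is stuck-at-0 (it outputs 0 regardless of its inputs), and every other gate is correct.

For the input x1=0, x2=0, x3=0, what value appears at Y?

0

Propagate with n7 forced: n1=1, n2=0, n3=1, n4=1, n5=1, n6=0, n7=0 [stuck-at-0].
So Y = 0. (Without the fault it would be 1.)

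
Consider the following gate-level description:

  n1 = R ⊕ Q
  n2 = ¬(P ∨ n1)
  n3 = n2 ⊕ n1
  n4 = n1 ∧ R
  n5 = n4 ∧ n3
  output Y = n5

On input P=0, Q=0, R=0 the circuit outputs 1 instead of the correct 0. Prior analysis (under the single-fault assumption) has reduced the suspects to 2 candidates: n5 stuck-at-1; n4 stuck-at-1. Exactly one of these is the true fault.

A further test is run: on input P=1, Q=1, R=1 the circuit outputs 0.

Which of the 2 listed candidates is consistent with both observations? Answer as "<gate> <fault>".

n4 stuck-at-1

Evaluate each candidate on input P=1, Q=1, R=1:
  n5 stuck-at-1: n1=0, n2=0, n3=0, n4=0, n5=1 [stuck-at-1] → 1 — eliminated
  n4 stuck-at-1: n1=0, n2=0, n3=0, n4=1 [stuck-at-1], n5=0 → 0 — matches
Only n4 stuck-at-1 reproduces the observed 0.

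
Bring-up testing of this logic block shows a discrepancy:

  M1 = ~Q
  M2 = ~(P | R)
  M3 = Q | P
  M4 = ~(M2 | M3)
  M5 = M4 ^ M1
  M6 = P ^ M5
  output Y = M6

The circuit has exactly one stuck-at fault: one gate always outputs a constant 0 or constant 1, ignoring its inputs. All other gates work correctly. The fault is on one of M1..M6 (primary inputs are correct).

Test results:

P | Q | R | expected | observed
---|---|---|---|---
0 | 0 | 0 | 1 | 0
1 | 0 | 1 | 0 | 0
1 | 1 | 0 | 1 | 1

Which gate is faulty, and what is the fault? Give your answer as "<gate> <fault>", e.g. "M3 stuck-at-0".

Fault-free values for test 1 (P=0, Q=0, R=0): M1=1, M2=1, M3=0, M4=0, M5=1, M6=1, giving Y=1. Observed 0.
Test 1: faults giving observed 0 are {M1 stuck-at-0, M2 stuck-at-0, M4 stuck-at-1, M5 stuck-at-0, M6 stuck-at-0}.
Test 2 (P=1, Q=0, R=1): fault-free M1=1, M2=0, M3=1, M4=0, M5=1, M6=0 → 0; observed 0. Eliminates M1 stuck-at-0, M4 stuck-at-1, M5 stuck-at-0.
Test 3 (P=1, Q=1, R=0): fault-free M1=0, M2=0, M3=1, M4=0, M5=0, M6=1 → 1; observed 1. Eliminates M6 stuck-at-0.
Only M2 stuck-at-0 is consistent with every test.

M2 stuck-at-0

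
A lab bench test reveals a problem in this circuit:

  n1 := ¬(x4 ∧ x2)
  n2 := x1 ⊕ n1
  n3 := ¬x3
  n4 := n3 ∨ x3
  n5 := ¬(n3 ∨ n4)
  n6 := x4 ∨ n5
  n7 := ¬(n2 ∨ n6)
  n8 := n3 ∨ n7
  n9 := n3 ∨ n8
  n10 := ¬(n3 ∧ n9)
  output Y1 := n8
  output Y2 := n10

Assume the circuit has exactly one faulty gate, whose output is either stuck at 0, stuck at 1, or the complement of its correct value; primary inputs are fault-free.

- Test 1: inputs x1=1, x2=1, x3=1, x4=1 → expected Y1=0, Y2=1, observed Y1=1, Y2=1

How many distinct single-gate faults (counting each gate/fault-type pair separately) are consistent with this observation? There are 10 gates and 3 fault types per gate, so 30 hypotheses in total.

4

Fault-free: n1=0, n2=1, n3=0, n4=1, n5=0, n6=1, n7=0, n8=0, n9=0, n10=1 → Y1=0, Y2=1. Observed Y1=1, Y2=1.
  n1: none of the 3 fault types match ✗
  n2: none of the 3 fault types match ✗
  n3: none of the 3 fault types match ✗
  n4: none of the 3 fault types match ✗
  n5: none of the 3 fault types match ✗
  n6: none of the 3 fault types match ✗
  n7: stuck-at-1, inverted output ✓; others ✗
  n8: stuck-at-1, inverted output ✓; others ✗
  n9: none of the 3 fault types match ✗
  n10: none of the 3 fault types match ✗
Consistent faults: {n7 stuck-at-1, n7 inverted output, n8 stuck-at-1, n8 inverted output} — 4 in all.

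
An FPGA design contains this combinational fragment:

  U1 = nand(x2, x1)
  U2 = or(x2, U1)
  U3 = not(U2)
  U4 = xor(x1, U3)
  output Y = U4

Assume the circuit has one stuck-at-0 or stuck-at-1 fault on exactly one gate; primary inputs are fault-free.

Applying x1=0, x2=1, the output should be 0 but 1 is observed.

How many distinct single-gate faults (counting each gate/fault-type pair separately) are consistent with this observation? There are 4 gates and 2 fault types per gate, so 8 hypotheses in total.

Fault-free: U1=1, U2=1, U3=0, U4=0 → 0. Observed 1.
  U1 stuck-at-0: output 0 ✗
  U1 stuck-at-1: output 0 ✗
  U2 stuck-at-0: output 1 ✓
  U2 stuck-at-1: output 0 ✗
  U3 stuck-at-0: output 0 ✗
  U3 stuck-at-1: output 1 ✓
  U4 stuck-at-0: output 0 ✗
  U4 stuck-at-1: output 1 ✓
Consistent faults: {U2 stuck-at-0, U3 stuck-at-1, U4 stuck-at-1} — 3 in all.

3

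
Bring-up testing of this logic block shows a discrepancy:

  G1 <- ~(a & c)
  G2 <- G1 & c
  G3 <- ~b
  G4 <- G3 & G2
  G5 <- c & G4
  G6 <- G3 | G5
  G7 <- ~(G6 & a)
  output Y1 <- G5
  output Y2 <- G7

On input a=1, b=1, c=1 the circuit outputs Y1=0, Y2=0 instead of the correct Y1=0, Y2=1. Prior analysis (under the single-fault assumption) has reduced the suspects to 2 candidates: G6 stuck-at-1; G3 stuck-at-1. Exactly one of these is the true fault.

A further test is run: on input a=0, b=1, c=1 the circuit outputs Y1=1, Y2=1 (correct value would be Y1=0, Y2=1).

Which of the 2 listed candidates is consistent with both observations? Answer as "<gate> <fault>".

Evaluate each candidate on input a=0, b=1, c=1:
  G6 stuck-at-1: G1=1, G2=1, G3=0, G4=0, G5=0, G6=1 [stuck-at-1], G7=1 → Y1=0, Y2=1 — eliminated
  G3 stuck-at-1: G1=1, G2=1, G3=1 [stuck-at-1], G4=1, G5=1, G6=1, G7=1 → Y1=1, Y2=1 — matches
Only G3 stuck-at-1 reproduces the observed Y1=1, Y2=1.

G3 stuck-at-1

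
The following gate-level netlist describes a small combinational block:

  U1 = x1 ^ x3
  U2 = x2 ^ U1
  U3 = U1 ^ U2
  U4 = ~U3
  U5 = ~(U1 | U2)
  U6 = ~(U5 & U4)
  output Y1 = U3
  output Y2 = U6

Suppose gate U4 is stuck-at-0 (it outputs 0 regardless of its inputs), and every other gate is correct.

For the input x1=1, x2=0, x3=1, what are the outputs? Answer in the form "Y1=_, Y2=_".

Propagate with U4 forced: U1=0, U2=0, U3=0, U4=0 [stuck-at-0], U5=1, U6=1.
So the outputs are Y1=0, Y2=1. (Without the fault they would be Y1=0, Y2=0.)

Y1=0, Y2=1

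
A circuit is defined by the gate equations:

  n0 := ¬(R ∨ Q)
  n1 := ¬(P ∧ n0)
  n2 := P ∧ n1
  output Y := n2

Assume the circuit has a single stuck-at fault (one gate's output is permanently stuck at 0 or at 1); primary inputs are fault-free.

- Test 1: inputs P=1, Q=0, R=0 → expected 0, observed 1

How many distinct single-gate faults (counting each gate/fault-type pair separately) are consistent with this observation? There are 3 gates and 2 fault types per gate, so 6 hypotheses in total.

Fault-free: n0=1, n1=0, n2=0 → 0. Observed 1.
  n0 stuck-at-0: output 1 ✓
  n0 stuck-at-1: output 0 ✗
  n1 stuck-at-0: output 0 ✗
  n1 stuck-at-1: output 1 ✓
  n2 stuck-at-0: output 0 ✗
  n2 stuck-at-1: output 1 ✓
Consistent faults: {n0 stuck-at-0, n1 stuck-at-1, n2 stuck-at-1} — 3 in all.

3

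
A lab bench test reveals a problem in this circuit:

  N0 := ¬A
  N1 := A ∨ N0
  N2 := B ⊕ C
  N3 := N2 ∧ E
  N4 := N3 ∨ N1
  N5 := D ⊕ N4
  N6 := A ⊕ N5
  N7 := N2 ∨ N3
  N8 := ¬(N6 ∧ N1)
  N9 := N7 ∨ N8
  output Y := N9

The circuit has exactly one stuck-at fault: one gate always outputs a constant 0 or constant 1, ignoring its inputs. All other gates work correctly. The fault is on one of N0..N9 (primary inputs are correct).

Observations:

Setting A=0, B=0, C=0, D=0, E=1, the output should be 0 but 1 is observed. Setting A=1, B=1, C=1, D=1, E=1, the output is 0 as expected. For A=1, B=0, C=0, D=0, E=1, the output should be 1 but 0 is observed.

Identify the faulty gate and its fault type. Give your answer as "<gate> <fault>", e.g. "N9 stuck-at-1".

N5 stuck-at-0

Fault-free values for test 1 (A=0, B=0, C=0, D=0, E=1): N0=1, N1=1, N2=0, N3=0, N4=1, N5=1, N6=1, N7=0, N8=0, N9=0, giving Y=0. Observed 1.
Test 1: faults giving observed 1 are {N0 stuck-at-0, N1 stuck-at-0, N2 stuck-at-1, N3 stuck-at-1, N4 stuck-at-0, N5 stuck-at-0, N6 stuck-at-0, N7 stuck-at-1, N8 stuck-at-1, N9 stuck-at-1}.
Test 2 (A=1, B=1, C=1, D=1, E=1): fault-free N0=0, N1=1, N2=0, N3=0, N4=1, N5=0, N6=1, N7=0, N8=0, N9=0 → 0; observed 0. Eliminates N1 stuck-at-0, N2 stuck-at-1, N3 stuck-at-1, N4 stuck-at-0, N6 stuck-at-0, N7 stuck-at-1, N8 stuck-at-1, N9 stuck-at-1.
Test 3 (A=1, B=0, C=0, D=0, E=1): fault-free N0=0, N1=1, N2=0, N3=0, N4=1, N5=1, N6=0, N7=0, N8=1, N9=1 → 1; observed 0. Eliminates N0 stuck-at-0.
Only N5 stuck-at-0 is consistent with every test.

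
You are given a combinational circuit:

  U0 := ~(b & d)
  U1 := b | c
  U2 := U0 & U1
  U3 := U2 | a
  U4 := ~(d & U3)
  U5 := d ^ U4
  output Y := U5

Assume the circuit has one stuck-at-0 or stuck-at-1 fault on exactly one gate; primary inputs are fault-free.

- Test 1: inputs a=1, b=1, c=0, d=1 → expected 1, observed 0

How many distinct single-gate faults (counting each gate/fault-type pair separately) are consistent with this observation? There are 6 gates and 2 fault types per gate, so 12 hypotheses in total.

3

Fault-free: U0=0, U1=1, U2=0, U3=1, U4=0, U5=1 → 1. Observed 0.
  U0 stuck-at-0: output 1 ✗
  U0 stuck-at-1: output 1 ✗
  U1 stuck-at-0: output 1 ✗
  U1 stuck-at-1: output 1 ✗
  U2 stuck-at-0: output 1 ✗
  U2 stuck-at-1: output 1 ✗
  U3 stuck-at-0: output 0 ✓
  U3 stuck-at-1: output 1 ✗
  U4 stuck-at-0: output 1 ✗
  U4 stuck-at-1: output 0 ✓
  U5 stuck-at-0: output 0 ✓
  U5 stuck-at-1: output 1 ✗
Consistent faults: {U3 stuck-at-0, U4 stuck-at-1, U5 stuck-at-0} — 3 in all.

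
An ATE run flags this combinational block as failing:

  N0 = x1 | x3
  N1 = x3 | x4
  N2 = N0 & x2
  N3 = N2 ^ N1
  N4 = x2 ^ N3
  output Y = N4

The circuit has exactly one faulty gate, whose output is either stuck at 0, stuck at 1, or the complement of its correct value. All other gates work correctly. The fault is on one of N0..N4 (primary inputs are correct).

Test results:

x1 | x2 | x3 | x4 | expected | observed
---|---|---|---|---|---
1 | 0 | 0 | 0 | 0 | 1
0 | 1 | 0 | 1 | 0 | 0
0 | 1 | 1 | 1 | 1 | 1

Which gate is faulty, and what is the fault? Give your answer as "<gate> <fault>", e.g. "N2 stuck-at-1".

N1 stuck-at-1

Fault-free values for test 1 (x1=1, x2=0, x3=0, x4=0): N0=1, N1=0, N2=0, N3=0, N4=0, giving Y=0. Observed 1.
Test 1: faults giving observed 1 are {N1 stuck-at-1, N1 inverted output, N2 stuck-at-1, N2 inverted output, N3 stuck-at-1, N3 inverted output, N4 stuck-at-1, N4 inverted output}.
Test 2 (x1=0, x2=1, x3=0, x4=1): fault-free N0=0, N1=1, N2=0, N3=1, N4=0 → 0; observed 0. Eliminates N1 inverted output, N2 stuck-at-1, N2 inverted output, N3 inverted output, N4 stuck-at-1, N4 inverted output.
Test 3 (x1=0, x2=1, x3=1, x4=1): fault-free N0=1, N1=1, N2=1, N3=0, N4=1 → 1; observed 1. Eliminates N3 stuck-at-1.
Only N1 stuck-at-1 is consistent with every test.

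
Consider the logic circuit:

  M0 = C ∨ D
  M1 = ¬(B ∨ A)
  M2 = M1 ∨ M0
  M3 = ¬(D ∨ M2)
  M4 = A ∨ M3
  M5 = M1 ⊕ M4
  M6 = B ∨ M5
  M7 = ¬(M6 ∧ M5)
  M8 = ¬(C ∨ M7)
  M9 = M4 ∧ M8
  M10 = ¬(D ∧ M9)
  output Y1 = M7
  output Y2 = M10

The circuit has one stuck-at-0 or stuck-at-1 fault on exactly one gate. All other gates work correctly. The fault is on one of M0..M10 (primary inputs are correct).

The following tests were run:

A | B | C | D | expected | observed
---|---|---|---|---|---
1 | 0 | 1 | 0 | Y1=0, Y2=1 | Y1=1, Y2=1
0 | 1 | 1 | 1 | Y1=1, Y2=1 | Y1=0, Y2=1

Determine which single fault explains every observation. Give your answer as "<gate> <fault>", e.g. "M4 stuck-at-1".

Fault-free values for test 1 (A=1, B=0, C=1, D=0): M0=1, M1=0, M2=1, M3=0, M4=1, M5=1, M6=1, M7=0, M8=0, M9=0, M10=1, giving Y1=0, Y2=1. Observed Y1=1, Y2=1.
Test 1: faults giving observed Y1=1, Y2=1 are {M1 stuck-at-1, M4 stuck-at-0, M5 stuck-at-0, M6 stuck-at-0, M7 stuck-at-1}.
Test 2 (A=0, B=1, C=1, D=1): fault-free M0=1, M1=0, M2=1, M3=0, M4=0, M5=0, M6=1, M7=1, M8=0, M9=0, M10=1 → Y1=1, Y2=1; observed Y1=0, Y2=1. Eliminates M4 stuck-at-0, M5 stuck-at-0, M6 stuck-at-0, M7 stuck-at-1.
Only M1 stuck-at-1 is consistent with every test.

M1 stuck-at-1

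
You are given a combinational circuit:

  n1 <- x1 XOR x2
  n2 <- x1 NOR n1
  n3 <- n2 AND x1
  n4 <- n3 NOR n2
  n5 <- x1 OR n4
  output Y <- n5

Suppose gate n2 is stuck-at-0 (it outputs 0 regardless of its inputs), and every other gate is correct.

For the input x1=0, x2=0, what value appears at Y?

Propagate with n2 forced: n1=0, n2=0 [stuck-at-0], n3=0, n4=1, n5=1.
So Y = 1. (Without the fault it would be 0.)

1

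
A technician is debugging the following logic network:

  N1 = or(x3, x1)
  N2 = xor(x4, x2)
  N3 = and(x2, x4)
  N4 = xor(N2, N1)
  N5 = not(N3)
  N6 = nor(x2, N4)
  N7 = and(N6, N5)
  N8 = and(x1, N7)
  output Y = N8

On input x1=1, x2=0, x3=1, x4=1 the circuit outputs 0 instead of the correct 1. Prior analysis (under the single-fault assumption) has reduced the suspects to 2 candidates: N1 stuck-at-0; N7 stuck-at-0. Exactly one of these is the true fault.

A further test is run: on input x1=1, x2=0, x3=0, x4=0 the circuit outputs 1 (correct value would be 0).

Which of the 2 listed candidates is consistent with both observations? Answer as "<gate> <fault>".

Evaluate each candidate on input x1=1, x2=0, x3=0, x4=0:
  N1 stuck-at-0: N1=0 [stuck-at-0], N2=0, N3=0, N4=0, N5=1, N6=1, N7=1, N8=1 → 1 — matches
  N7 stuck-at-0: N1=1, N2=0, N3=0, N4=1, N5=1, N6=0, N7=0 [stuck-at-0], N8=0 → 0 — eliminated
Only N1 stuck-at-0 reproduces the observed 1.

N1 stuck-at-0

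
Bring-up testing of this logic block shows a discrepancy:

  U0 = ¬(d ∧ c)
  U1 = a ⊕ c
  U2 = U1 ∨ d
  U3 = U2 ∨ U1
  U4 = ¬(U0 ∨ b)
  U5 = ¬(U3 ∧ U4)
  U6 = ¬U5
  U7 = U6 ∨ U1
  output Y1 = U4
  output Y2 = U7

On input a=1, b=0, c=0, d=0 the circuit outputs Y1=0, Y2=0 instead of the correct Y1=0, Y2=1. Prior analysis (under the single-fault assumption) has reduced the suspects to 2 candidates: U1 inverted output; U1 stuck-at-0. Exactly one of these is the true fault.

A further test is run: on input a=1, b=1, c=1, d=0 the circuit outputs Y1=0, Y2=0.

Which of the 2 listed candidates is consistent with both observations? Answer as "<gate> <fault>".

U1 stuck-at-0

Evaluate each candidate on input a=1, b=1, c=1, d=0:
  U1 inverted output: U0=1, U1=1 [inverted output], U2=1, U3=1, U4=0, U5=1, U6=0, U7=1 → Y1=0, Y2=1 — eliminated
  U1 stuck-at-0: U0=1, U1=0 [stuck-at-0], U2=0, U3=0, U4=0, U5=1, U6=0, U7=0 → Y1=0, Y2=0 — matches
Only U1 stuck-at-0 reproduces the observed Y1=0, Y2=0.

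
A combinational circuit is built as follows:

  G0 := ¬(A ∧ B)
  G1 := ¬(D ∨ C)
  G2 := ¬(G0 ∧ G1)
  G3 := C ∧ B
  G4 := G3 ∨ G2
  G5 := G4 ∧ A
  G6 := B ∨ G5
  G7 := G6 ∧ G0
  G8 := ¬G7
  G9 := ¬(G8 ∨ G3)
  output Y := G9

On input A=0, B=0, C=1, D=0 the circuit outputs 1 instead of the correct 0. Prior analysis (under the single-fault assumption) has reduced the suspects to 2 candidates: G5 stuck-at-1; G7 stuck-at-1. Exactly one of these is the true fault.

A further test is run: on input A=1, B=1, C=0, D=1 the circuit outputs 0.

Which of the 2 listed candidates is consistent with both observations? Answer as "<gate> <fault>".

Evaluate each candidate on input A=1, B=1, C=0, D=1:
  G5 stuck-at-1: G0=0, G1=0, G2=1, G3=0, G4=1, G5=1 [stuck-at-1], G6=1, G7=0, G8=1, G9=0 → 0 — matches
  G7 stuck-at-1: G0=0, G1=0, G2=1, G3=0, G4=1, G5=1, G6=1, G7=1 [stuck-at-1], G8=0, G9=1 → 1 — eliminated
Only G5 stuck-at-1 reproduces the observed 0.

G5 stuck-at-1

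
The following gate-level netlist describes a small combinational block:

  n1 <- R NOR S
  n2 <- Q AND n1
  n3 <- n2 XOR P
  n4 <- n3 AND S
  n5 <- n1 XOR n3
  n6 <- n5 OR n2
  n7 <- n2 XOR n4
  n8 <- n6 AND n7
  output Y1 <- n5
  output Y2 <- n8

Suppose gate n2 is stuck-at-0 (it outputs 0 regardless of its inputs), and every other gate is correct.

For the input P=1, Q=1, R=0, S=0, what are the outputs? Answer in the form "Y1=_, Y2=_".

Propagate with n2 forced: n1=1, n2=0 [stuck-at-0], n3=1, n4=0, n5=0, n6=0, n7=0, n8=0.
So the outputs are Y1=0, Y2=0. (Without the fault they would be Y1=1, Y2=1.)

Y1=0, Y2=0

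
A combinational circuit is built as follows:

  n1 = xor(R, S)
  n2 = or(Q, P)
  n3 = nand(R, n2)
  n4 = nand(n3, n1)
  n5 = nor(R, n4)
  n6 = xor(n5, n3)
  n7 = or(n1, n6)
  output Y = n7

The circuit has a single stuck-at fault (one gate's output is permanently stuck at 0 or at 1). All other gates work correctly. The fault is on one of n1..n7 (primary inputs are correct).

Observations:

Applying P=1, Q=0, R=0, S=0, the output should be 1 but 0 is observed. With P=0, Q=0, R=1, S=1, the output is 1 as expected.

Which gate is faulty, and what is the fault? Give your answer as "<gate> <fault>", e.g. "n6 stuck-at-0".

n4 stuck-at-0

Fault-free values for test 1 (P=1, Q=0, R=0, S=0): n1=0, n2=1, n3=1, n4=1, n5=0, n6=1, n7=1, giving Y=1. Observed 0.
Test 1: faults giving observed 0 are {n3 stuck-at-0, n4 stuck-at-0, n5 stuck-at-1, n6 stuck-at-0, n7 stuck-at-0}.
Test 2 (P=0, Q=0, R=1, S=1): fault-free n1=0, n2=0, n3=1, n4=1, n5=0, n6=1, n7=1 → 1; observed 1. Eliminates n3 stuck-at-0, n5 stuck-at-1, n6 stuck-at-0, n7 stuck-at-0.
Only n4 stuck-at-0 is consistent with every test.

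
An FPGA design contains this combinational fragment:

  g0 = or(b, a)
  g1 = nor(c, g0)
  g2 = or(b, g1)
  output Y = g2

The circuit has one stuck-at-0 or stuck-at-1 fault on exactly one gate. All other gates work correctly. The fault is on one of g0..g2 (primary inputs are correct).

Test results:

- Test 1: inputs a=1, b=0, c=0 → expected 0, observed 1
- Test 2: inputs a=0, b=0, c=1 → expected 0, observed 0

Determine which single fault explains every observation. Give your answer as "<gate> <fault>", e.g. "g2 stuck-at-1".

Fault-free values for test 1 (a=1, b=0, c=0): g0=1, g1=0, g2=0, giving Y=0. Observed 1.
Test 1: faults giving observed 1 are {g0 stuck-at-0, g1 stuck-at-1, g2 stuck-at-1}.
Test 2 (a=0, b=0, c=1): fault-free g0=0, g1=0, g2=0 → 0; observed 0. Eliminates g1 stuck-at-1, g2 stuck-at-1.
Only g0 stuck-at-0 is consistent with every test.

g0 stuck-at-0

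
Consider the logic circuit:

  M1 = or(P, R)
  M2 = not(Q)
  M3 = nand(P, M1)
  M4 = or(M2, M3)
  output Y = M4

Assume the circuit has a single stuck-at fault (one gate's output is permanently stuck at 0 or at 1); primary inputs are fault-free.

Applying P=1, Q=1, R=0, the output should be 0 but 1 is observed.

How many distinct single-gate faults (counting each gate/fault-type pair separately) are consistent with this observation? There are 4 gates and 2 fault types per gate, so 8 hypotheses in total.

4

Fault-free: M1=1, M2=0, M3=0, M4=0 → 0. Observed 1.
  M1 stuck-at-0: output 1 ✓
  M1 stuck-at-1: output 0 ✗
  M2 stuck-at-0: output 0 ✗
  M2 stuck-at-1: output 1 ✓
  M3 stuck-at-0: output 0 ✗
  M3 stuck-at-1: output 1 ✓
  M4 stuck-at-0: output 0 ✗
  M4 stuck-at-1: output 1 ✓
Consistent faults: {M1 stuck-at-0, M2 stuck-at-1, M3 stuck-at-1, M4 stuck-at-1} — 4 in all.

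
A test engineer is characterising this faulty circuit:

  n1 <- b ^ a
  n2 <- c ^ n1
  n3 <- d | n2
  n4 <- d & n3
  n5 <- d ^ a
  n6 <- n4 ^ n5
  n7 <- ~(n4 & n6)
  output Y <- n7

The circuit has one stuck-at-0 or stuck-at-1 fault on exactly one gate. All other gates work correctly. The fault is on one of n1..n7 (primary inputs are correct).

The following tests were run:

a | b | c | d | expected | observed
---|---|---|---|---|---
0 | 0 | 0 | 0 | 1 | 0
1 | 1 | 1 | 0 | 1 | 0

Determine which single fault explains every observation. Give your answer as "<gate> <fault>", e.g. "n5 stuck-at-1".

Fault-free values for test 1 (a=0, b=0, c=0, d=0): n1=0, n2=0, n3=0, n4=0, n5=0, n6=0, n7=1, giving Y=1. Observed 0.
Test 1: faults giving observed 0 are {n4 stuck-at-1, n7 stuck-at-0}.
Test 2 (a=1, b=1, c=1, d=0): fault-free n1=0, n2=1, n3=1, n4=0, n5=1, n6=1, n7=1 → 1; observed 0. Eliminates n4 stuck-at-1.
Only n7 stuck-at-0 is consistent with every test.

n7 stuck-at-0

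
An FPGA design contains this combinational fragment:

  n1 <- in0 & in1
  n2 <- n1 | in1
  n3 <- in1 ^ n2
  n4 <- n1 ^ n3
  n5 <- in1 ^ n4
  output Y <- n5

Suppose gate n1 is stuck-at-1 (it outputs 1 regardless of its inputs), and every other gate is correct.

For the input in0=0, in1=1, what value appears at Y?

0

Propagate with n1 forced: n1=1 [stuck-at-1], n2=1, n3=0, n4=1, n5=0.
So Y = 0. (Without the fault it would be 1.)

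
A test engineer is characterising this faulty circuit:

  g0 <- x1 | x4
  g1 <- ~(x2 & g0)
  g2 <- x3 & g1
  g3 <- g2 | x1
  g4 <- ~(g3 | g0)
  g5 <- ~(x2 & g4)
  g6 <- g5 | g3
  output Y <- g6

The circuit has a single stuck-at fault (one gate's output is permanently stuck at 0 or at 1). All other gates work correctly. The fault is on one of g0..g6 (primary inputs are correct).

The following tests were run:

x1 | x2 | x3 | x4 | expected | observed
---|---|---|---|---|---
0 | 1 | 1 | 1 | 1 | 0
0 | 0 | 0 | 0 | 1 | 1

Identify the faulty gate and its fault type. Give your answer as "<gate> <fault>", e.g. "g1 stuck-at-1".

g4 stuck-at-1

Fault-free values for test 1 (x1=0, x2=1, x3=1, x4=1): g0=1, g1=0, g2=0, g3=0, g4=0, g5=1, g6=1, giving Y=1. Observed 0.
Test 1: faults giving observed 0 are {g4 stuck-at-1, g5 stuck-at-0, g6 stuck-at-0}.
Test 2 (x1=0, x2=0, x3=0, x4=0): fault-free g0=0, g1=1, g2=0, g3=0, g4=1, g5=1, g6=1 → 1; observed 1. Eliminates g5 stuck-at-0, g6 stuck-at-0.
Only g4 stuck-at-1 is consistent with every test.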